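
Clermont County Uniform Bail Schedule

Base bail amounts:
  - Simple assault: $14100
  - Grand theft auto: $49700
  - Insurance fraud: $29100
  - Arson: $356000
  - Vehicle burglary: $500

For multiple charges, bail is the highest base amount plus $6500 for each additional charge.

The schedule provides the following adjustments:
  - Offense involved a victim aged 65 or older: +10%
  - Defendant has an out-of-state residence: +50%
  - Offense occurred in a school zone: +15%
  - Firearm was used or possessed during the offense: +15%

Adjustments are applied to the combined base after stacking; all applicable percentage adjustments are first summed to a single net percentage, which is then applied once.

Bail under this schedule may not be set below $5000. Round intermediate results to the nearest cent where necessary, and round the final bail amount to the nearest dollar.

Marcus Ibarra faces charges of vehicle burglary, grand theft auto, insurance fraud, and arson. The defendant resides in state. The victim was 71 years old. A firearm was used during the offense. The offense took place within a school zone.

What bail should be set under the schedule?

Base amounts from the schedule: vehicle burglary $500; grand theft auto $49700; insurance fraud $29100; arson $356000.
Stacking rule: highest base plus $6500 per additional charge. Highest is arson at $356000; 3 additional charges → +$19500. Combined base = $375500.
Net percentage adjustment: +10% +15% +15% = +40%. $375500 × 1.4 = $525700.
$525700 is at or above the $5000 minimum.

$525700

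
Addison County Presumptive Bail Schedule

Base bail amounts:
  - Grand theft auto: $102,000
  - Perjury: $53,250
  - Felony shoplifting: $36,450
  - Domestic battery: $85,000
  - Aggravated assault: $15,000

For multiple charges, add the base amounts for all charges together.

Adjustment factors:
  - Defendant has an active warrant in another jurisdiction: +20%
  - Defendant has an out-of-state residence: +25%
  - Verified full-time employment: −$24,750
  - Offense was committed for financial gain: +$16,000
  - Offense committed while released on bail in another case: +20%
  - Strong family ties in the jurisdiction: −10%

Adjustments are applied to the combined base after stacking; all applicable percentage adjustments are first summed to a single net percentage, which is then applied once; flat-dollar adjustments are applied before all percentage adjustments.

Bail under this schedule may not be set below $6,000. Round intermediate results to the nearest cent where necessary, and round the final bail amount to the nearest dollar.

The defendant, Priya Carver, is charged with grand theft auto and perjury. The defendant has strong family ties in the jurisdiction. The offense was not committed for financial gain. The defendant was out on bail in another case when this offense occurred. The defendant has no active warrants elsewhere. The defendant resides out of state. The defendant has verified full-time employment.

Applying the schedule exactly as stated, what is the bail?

Base amounts from the schedule: grand theft auto $102,000; perjury $53,250.
Stacking rule: sum of all bases. $102,000 + $53,250 = $155,250.
Verified full-time employment (−$24,750 flat): $155,250 − $24,750 = $130,500.
Net percentage adjustment: +25% +20% −10% = +35%. $130,500 × 1.35 = $176,175.
$176,175 is at or above the $6,000 minimum.

$176,175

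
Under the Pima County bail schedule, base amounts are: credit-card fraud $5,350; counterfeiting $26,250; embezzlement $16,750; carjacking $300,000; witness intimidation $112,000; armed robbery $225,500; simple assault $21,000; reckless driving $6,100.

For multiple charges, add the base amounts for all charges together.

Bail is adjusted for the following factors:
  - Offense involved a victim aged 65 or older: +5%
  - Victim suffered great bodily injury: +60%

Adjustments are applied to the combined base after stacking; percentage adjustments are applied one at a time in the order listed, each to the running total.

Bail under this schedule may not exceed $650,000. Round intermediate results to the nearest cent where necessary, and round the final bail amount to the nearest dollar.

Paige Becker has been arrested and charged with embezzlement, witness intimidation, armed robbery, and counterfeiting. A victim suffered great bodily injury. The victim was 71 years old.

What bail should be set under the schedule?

Base amounts from the schedule: embezzlement $16,750; witness intimidation $112,000; armed robbery $225,500; counterfeiting $26,250.
Stacking rule: sum of all bases. $16,750 + $112,000 + $225,500 + $26,250 = $380,500.
Offense involved a victim aged 65 or older (+5%): $380,500 × 1.05 = $399,525.
Victim suffered great bodily injury (+60%): $399,525 × 1.6 = $639,240.
$639,240 is within the $650,000 maximum.

$639,240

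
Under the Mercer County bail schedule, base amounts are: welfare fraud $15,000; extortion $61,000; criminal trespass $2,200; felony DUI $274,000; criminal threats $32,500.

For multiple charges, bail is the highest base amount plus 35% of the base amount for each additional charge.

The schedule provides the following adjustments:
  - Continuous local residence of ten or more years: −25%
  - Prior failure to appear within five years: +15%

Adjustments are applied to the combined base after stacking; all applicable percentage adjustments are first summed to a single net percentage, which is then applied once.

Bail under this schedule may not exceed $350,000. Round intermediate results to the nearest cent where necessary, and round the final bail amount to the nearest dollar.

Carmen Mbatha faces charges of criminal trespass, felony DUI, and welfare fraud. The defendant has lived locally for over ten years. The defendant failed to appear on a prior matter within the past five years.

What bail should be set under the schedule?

Base amounts from the schedule: criminal trespass $2,200; felony DUI $274,000; welfare fraud $15,000.
Stacking rule: highest base plus 35% of each additional charge. Highest is felony DUI at $274,000. Additional: $2,200 × 35% = $770; $15,000 × 35% = $5,250. Combined base = $274,000 + $6,020 = $280,020.
Net percentage adjustment: −25% +15% = −10%. $280,020 × 0.9 = $252,018.
$252,018 is within the $350,000 maximum.

$252,018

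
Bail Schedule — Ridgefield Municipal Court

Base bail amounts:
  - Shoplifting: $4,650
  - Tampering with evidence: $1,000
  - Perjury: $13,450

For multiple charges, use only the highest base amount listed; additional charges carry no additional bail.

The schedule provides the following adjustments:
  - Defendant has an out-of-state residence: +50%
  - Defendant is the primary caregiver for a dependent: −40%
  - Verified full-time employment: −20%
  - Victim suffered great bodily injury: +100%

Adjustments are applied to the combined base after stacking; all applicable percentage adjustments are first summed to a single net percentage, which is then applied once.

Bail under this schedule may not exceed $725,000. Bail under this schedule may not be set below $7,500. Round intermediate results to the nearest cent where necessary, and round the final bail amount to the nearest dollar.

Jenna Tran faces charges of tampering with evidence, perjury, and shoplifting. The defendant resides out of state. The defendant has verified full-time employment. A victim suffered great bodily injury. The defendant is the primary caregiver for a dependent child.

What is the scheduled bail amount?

Base amounts from the schedule: tampering with evidence $1,000; perjury $13,450; shoplifting $4,650.
Stacking rule: use the highest base only. Highest is perjury at $13,450. Combined base = $13,450.
Net percentage adjustment: +50% −40% −20% +100% = +90%. $13,450 × 1.9 = $25,555.
$25,555 is within the $725,000 maximum.
$25,555 is at or above the $7,500 minimum.

$25,555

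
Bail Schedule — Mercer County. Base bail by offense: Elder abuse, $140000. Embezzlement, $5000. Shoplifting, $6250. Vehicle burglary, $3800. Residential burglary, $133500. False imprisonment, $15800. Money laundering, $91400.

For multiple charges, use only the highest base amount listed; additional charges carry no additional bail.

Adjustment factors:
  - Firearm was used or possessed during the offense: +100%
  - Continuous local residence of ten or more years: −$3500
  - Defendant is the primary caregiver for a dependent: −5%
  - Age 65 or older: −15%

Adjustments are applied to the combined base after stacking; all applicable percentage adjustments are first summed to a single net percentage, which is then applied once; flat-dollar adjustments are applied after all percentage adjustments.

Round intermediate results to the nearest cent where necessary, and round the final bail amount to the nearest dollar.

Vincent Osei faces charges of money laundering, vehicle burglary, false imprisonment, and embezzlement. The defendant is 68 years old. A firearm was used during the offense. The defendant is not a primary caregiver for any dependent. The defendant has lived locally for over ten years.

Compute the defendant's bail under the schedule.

$165590

Base amounts from the schedule: money laundering $91400; vehicle burglary $3800; false imprisonment $15800; embezzlement $5000.
Stacking rule: use the highest base only. Highest is money laundering at $91400. Combined base = $91400.
Net percentage adjustment: +100% −15% = +85%. $91400 × 1.85 = $169090.
Continuous local residence of ten or more years (−$3500 flat): $169090 − $3500 = $165590.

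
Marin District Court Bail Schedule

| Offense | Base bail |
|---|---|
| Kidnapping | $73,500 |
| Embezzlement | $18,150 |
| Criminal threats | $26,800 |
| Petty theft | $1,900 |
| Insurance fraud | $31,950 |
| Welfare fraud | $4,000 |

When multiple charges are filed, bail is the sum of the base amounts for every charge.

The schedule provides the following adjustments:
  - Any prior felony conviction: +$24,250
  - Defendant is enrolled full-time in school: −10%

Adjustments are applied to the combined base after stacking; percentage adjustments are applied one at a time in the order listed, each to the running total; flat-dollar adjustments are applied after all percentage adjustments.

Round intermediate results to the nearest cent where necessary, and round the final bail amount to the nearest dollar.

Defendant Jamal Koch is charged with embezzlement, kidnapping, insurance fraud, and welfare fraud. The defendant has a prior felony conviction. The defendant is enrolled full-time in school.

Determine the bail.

$139,090

Base amounts from the schedule: embezzlement $18,150; kidnapping $73,500; insurance fraud $31,950; welfare fraud $4,000.
Stacking rule: sum of all bases. $18,150 + $73,500 + $31,950 + $4,000 = $127,600.
Defendant is enrolled full-time in school (−10%): $127,600 × 0.9 = $114,840.
Any prior felony conviction (+$24,250 flat): $114,840 + $24,250 = $139,090.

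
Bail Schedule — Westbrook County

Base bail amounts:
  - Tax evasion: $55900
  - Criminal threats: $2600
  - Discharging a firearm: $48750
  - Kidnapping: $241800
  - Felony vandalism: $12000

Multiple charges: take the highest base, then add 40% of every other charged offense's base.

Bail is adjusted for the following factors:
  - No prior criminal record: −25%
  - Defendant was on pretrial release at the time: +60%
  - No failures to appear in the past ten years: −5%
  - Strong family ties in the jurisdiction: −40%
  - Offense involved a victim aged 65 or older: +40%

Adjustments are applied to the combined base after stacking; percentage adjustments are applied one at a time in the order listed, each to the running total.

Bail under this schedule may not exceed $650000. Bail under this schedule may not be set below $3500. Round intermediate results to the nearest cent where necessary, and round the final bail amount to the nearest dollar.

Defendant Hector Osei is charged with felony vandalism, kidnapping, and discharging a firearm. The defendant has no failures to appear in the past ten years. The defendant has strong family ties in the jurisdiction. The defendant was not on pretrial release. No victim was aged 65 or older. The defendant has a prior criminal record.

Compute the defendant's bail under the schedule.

Base amounts from the schedule: felony vandalism $12000; kidnapping $241800; discharging a firearm $48750.
Stacking rule: highest base plus 40% of each additional charge. Highest is kidnapping at $241800. Additional: $12000 × 40% = $4800; $48750 × 40% = $19500. Combined base = $241800 + $24300 = $266100.
No failures to appear in the past ten years (−5%): $266100 × 0.95 = $252795.
Strong family ties in the jurisdiction (−40%): $252795 × 0.6 = $151677.
$151677 is within the $650000 maximum.
$151677 is at or above the $3500 minimum.

$151677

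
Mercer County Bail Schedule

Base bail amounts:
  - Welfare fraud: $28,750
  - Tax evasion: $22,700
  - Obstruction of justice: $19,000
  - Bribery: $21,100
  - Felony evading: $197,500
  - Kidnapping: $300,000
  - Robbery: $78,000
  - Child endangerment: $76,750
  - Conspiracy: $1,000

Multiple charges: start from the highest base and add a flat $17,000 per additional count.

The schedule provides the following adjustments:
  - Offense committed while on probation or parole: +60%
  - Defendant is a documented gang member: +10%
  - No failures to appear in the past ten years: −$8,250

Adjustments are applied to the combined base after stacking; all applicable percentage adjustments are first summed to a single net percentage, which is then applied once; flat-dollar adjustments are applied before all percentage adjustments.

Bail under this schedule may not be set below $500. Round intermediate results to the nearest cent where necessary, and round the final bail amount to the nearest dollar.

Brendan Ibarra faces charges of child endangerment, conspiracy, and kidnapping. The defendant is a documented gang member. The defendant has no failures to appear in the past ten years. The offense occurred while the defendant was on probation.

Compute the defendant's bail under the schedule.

$553,775

Base amounts from the schedule: child endangerment $76,750; conspiracy $1,000; kidnapping $300,000.
Stacking rule: highest base plus $17,000 per additional charge. Highest is kidnapping at $300,000; 2 additional charges → +$34,000. Combined base = $334,000.
No failures to appear in the past ten years (−$8,250 flat): $334,000 − $8,250 = $325,750.
Net percentage adjustment: +60% +10% = +70%. $325,750 × 1.7 = $553,775.
$553,775 is at or above the $500 minimum.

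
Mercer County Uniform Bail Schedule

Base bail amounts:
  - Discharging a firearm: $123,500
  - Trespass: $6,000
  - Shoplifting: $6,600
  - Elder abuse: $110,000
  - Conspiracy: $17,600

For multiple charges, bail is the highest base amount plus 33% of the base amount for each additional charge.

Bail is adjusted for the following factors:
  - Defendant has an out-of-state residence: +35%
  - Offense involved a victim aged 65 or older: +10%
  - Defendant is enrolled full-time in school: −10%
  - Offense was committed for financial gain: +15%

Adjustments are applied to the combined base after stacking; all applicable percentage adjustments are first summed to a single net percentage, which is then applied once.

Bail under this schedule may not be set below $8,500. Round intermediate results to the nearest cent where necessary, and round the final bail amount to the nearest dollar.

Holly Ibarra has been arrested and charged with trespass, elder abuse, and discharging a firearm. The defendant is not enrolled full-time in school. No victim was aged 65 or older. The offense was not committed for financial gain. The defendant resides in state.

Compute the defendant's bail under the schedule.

$161,780

Base amounts from the schedule: trespass $6,000; elder abuse $110,000; discharging a firearm $123,500.
Stacking rule: highest base plus 33% of each additional charge. Highest is discharging a firearm at $123,500. Additional: $6,000 × 33% = $1,980; $110,000 × 33% = $36,300. Combined base = $123,500 + $38,280 = $161,780.
No adjustment factors apply to this defendant.
$161,780 is at or above the $8,500 minimum.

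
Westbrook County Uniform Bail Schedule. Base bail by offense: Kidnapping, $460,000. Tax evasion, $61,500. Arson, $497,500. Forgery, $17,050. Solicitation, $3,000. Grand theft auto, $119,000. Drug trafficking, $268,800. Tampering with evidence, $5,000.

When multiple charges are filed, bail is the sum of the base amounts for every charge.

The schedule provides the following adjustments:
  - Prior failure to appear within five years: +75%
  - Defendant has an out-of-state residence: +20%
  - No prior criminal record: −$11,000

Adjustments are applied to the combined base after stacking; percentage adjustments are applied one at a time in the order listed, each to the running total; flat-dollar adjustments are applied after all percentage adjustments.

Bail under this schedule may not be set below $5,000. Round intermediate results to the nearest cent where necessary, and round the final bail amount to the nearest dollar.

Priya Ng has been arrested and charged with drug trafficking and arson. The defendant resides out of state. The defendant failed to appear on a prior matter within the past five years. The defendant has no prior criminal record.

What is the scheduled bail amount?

$1,598,230

Base amounts from the schedule: drug trafficking $268,800; arson $497,500.
Stacking rule: sum of all bases. $268,800 + $497,500 = $766,300.
Prior failure to appear within five years (+75%): $766,300 × 1.75 = $1,341,025.
Defendant has an out-of-state residence (+20%): $1,341,025 × 1.2 = $1,609,230.
No prior criminal record (−$11,000 flat): $1,609,230 − $11,000 = $1,598,230.
$1,598,230 is at or above the $5,000 minimum.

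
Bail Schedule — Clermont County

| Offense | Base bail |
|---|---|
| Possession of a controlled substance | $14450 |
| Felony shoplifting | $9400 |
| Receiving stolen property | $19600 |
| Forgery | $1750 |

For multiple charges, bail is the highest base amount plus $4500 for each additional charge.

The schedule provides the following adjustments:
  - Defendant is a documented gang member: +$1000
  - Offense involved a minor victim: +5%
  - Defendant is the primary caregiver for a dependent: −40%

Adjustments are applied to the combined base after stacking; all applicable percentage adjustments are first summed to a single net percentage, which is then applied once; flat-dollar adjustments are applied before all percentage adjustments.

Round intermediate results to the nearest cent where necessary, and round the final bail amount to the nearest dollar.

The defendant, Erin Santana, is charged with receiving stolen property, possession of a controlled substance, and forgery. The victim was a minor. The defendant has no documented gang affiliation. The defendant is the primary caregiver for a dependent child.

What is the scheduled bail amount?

$18590

Base amounts from the schedule: receiving stolen property $19600; possession of a controlled substance $14450; forgery $1750.
Stacking rule: highest base plus $4500 per additional charge. Highest is receiving stolen property at $19600; 2 additional charges → +$9000. Combined base = $28600.
Net percentage adjustment: +5% −40% = −35%. $28600 × 0.65 = $18590.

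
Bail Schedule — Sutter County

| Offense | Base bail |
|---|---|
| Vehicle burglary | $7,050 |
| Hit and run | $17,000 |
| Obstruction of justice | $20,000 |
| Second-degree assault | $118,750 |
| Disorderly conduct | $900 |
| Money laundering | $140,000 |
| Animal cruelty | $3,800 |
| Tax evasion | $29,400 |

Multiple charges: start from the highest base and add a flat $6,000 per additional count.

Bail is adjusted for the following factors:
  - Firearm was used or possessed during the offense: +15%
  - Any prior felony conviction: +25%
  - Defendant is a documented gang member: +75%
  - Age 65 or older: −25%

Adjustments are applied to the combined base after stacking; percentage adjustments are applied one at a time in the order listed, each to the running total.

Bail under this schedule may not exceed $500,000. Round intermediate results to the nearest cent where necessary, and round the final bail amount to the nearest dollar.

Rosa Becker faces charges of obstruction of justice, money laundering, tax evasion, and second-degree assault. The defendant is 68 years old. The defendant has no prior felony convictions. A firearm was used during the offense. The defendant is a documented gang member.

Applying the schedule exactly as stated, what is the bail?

$238,481

Base amounts from the schedule: obstruction of justice $20,000; money laundering $140,000; tax evasion $29,400; second-degree assault $118,750.
Stacking rule: highest base plus $6,000 per additional charge. Highest is money laundering at $140,000; 3 additional charges → +$18,000. Combined base = $158,000.
Firearm was used or possessed during the offense (+15%): $158,000 × 1.15 = $181,700.
Defendant is a documented gang member (+75%): $181,700 × 1.75 = $317,975.
Age 65 or older (−25%): $317,975 × 0.75 = $238,481.25.
$238,481.25 is within the $500,000 maximum.
Rounded to the nearest dollar: $238,481.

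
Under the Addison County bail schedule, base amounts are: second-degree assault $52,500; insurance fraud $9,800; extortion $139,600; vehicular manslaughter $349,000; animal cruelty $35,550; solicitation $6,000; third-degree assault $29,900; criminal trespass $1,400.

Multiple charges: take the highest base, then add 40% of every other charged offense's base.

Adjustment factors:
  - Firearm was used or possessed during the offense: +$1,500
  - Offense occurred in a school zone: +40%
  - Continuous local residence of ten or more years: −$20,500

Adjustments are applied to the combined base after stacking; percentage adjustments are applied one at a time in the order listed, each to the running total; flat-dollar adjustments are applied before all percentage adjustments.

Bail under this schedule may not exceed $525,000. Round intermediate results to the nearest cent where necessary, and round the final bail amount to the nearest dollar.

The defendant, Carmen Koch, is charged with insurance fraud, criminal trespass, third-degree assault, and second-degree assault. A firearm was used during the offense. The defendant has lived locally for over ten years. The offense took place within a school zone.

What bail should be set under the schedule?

$69,916

Base amounts from the schedule: insurance fraud $9,800; criminal trespass $1,400; third-degree assault $29,900; second-degree assault $52,500.
Stacking rule: highest base plus 40% of each additional charge. Highest is second-degree assault at $52,500. Additional: $9,800 × 40% = $3,920; $1,400 × 40% = $560; $29,900 × 40% = $11,960. Combined base = $52,500 + $16,440 = $68,940.
Firearm was used or possessed during the offense (+$1,500 flat): $68,940 + $1,500 = $70,440.
Continuous local residence of ten or more years (−$20,500 flat): $70,440 − $20,500 = $49,940.
Offense occurred in a school zone (+40%): $49,940 × 1.4 = $69,916.
$69,916 is within the $525,000 maximum.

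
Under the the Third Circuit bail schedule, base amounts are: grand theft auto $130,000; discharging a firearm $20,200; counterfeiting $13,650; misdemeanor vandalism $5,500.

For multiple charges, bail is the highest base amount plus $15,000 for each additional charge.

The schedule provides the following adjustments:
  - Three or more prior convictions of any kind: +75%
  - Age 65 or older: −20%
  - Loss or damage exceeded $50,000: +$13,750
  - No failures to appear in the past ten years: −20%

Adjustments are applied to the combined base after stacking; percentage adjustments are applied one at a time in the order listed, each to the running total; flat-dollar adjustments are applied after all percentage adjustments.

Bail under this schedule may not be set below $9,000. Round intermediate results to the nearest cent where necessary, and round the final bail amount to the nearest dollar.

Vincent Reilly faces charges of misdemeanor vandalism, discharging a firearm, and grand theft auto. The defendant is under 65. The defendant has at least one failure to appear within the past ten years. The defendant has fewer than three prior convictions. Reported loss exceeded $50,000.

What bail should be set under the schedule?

$173,750

Base amounts from the schedule: misdemeanor vandalism $5,500; discharging a firearm $20,200; grand theft auto $130,000.
Stacking rule: highest base plus $15,000 per additional charge. Highest is grand theft auto at $130,000; 2 additional charges → +$30,000. Combined base = $160,000.
Loss or damage exceeded $50,000 (+$13,750 flat): $160,000 + $13,750 = $173,750.
$173,750 is at or above the $9,000 minimum.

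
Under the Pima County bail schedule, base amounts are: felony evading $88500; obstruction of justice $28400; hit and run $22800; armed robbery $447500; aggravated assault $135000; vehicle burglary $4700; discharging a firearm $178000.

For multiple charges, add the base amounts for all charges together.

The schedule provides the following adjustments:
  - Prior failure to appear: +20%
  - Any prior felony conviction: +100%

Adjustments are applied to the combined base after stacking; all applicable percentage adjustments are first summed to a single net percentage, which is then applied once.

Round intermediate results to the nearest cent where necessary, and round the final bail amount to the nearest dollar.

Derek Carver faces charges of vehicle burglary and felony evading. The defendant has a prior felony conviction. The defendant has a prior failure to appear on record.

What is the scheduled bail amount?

Base amounts from the schedule: vehicle burglary $4700; felony evading $88500.
Stacking rule: sum of all bases. $4700 + $88500 = $93200.
Net percentage adjustment: +20% +100% = +120%. $93200 × 2.2 = $205040.

$205040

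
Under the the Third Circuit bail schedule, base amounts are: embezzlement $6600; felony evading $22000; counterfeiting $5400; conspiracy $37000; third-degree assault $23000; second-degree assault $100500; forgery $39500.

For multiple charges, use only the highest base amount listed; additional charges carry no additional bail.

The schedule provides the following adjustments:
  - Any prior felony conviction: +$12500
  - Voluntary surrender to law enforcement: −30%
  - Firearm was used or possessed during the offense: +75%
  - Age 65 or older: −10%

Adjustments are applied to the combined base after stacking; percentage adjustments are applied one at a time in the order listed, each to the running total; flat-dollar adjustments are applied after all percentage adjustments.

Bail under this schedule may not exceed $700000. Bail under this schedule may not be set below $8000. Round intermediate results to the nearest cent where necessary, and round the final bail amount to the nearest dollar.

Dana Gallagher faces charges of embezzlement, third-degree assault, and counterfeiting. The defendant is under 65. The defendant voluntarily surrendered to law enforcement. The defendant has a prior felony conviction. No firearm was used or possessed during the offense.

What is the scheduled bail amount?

$28600

Base amounts from the schedule: embezzlement $6600; third-degree assault $23000; counterfeiting $5400.
Stacking rule: use the highest base only. Highest is third-degree assault at $23000. Combined base = $23000.
Voluntary surrender to law enforcement (−30%): $23000 × 0.7 = $16100.
Any prior felony conviction (+$12500 flat): $16100 + $12500 = $28600.
$28600 is within the $700000 maximum.
$28600 is at or above the $8000 minimum.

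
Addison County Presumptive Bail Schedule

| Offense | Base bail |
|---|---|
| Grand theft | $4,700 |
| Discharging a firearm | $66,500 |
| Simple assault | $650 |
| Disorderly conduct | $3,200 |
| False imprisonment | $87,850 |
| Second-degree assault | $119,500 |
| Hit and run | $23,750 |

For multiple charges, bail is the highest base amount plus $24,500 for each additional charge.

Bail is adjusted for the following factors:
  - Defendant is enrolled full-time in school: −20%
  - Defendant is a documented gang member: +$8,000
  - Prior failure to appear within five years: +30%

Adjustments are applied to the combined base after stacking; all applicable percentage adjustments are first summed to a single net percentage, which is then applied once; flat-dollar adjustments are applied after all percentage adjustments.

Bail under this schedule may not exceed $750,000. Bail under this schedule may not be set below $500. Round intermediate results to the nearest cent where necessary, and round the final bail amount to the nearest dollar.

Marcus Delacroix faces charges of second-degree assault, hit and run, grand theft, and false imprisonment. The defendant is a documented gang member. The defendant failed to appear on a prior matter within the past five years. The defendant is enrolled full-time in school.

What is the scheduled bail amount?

$220,300

Base amounts from the schedule: second-degree assault $119,500; hit and run $23,750; grand theft $4,700; false imprisonment $87,850.
Stacking rule: highest base plus $24,500 per additional charge. Highest is second-degree assault at $119,500; 3 additional charges → +$73,500. Combined base = $193,000.
Net percentage adjustment: −20% +30% = +10%. $193,000 × 1.1 = $212,300.
Defendant is a documented gang member (+$8,000 flat): $212,300 + $8,000 = $220,300.
$220,300 is within the $750,000 maximum.
$220,300 is at or above the $500 minimum.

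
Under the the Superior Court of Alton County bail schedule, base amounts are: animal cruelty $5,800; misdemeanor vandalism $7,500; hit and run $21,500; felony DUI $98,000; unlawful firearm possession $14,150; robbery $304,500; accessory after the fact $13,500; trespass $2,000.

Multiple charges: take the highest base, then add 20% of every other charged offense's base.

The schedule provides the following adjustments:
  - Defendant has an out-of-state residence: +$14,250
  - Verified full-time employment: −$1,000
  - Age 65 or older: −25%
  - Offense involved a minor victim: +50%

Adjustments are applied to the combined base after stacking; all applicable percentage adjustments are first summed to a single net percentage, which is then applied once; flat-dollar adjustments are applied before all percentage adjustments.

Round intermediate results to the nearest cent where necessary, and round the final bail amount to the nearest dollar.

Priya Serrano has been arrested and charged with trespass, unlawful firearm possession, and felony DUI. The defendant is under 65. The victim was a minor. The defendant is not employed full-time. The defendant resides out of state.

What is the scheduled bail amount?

Base amounts from the schedule: trespass $2,000; unlawful firearm possession $14,150; felony DUI $98,000.
Stacking rule: highest base plus 20% of each additional charge. Highest is felony DUI at $98,000. Additional: $2,000 × 20% = $400; $14,150 × 20% = $2,830. Combined base = $98,000 + $3,230 = $101,230.
Defendant has an out-of-state residence (+$14,250 flat): $101,230 + $14,250 = $115,480.
Offense involved a minor victim (+50%): $115,480 × 1.5 = $173,220.

$173,220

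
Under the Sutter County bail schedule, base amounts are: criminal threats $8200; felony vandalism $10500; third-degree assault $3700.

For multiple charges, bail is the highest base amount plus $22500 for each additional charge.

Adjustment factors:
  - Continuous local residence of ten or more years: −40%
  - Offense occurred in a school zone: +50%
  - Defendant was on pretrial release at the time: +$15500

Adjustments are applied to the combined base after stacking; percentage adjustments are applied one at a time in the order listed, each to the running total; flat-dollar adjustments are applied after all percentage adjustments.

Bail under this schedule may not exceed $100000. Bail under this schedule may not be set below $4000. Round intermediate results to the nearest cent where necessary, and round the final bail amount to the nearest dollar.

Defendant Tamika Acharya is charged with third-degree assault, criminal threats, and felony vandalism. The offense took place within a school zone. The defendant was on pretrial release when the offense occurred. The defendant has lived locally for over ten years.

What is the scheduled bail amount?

$65450

Base amounts from the schedule: third-degree assault $3700; criminal threats $8200; felony vandalism $10500.
Stacking rule: highest base plus $22500 per additional charge. Highest is felony vandalism at $10500; 2 additional charges → +$45000. Combined base = $55500.
Continuous local residence of ten or more years (−40%): $55500 × 0.6 = $33300.
Offense occurred in a school zone (+50%): $33300 × 1.5 = $49950.
Defendant was on pretrial release at the time (+$15500 flat): $49950 + $15500 = $65450.
$65450 is within the $100000 maximum.
$65450 is at or above the $4000 minimum.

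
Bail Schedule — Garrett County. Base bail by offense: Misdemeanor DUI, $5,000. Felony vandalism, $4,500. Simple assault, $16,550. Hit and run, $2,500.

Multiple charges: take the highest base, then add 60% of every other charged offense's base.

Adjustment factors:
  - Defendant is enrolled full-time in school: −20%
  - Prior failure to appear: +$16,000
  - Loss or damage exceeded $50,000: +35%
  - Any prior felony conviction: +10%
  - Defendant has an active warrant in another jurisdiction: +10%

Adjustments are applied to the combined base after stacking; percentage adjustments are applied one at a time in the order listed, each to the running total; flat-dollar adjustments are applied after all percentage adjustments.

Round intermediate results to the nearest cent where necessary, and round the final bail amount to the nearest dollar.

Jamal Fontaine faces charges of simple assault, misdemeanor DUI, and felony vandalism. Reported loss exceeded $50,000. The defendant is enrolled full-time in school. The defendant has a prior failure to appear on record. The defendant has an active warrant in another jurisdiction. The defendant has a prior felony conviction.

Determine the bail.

Base amounts from the schedule: simple assault $16,550; misdemeanor DUI $5,000; felony vandalism $4,500.
Stacking rule: highest base plus 60% of each additional charge. Highest is simple assault at $16,550. Additional: $5,000 × 60% = $3,000; $4,500 × 60% = $2,700. Combined base = $16,550 + $5,700 = $22,250.
Defendant is enrolled full-time in school (−20%): $22,250 × 0.8 = $17,800.
Loss or damage exceeded $50,000 (+35%): $17,800 × 1.35 = $24,030.
Any prior felony conviction (+10%): $24,030 × 1.1 = $26,433.
Defendant has an active warrant in another jurisdiction (+10%): $26,433 × 1.1 = $29,076.30.
Prior failure to appear (+$16,000 flat): $29,076.30 + $16,000 = $45,076.30.
Rounded to the nearest dollar: $45,076.

$45,076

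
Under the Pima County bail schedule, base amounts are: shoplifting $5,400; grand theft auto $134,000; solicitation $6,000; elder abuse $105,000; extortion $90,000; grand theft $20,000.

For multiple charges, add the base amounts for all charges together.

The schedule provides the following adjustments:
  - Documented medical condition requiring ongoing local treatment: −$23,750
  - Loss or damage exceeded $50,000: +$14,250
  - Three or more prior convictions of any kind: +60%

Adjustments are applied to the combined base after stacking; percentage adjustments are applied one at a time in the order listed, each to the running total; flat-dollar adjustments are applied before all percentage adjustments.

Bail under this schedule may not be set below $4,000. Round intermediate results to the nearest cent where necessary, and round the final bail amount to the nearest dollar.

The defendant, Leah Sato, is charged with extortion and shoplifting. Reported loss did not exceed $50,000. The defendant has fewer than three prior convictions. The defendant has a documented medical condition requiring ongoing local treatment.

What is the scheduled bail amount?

$71,650

Base amounts from the schedule: extortion $90,000; shoplifting $5,400.
Stacking rule: sum of all bases. $90,000 + $5,400 = $95,400.
Documented medical condition requiring ongoing local treatment (−$23,750 flat): $95,400 − $23,750 = $71,650.
$71,650 is at or above the $4,000 minimum.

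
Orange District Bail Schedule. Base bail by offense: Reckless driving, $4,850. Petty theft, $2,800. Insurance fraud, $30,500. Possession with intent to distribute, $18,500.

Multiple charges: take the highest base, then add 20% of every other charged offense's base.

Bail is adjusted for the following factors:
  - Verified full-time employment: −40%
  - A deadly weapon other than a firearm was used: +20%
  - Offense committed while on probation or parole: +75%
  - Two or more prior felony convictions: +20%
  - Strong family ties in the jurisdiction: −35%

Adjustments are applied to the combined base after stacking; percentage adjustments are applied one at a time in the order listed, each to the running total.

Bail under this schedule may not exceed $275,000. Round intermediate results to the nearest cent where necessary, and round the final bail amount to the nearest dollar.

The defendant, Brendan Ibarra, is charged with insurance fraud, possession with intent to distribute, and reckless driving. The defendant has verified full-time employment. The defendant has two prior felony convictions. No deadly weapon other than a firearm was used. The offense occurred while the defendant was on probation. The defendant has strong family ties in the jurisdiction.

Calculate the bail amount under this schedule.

Base amounts from the schedule: insurance fraud $30,500; possession with intent to distribute $18,500; reckless driving $4,850.
Stacking rule: highest base plus 20% of each additional charge. Highest is insurance fraud at $30,500. Additional: $18,500 × 20% = $3,700; $4,850 × 20% = $970. Combined base = $30,500 + $4,670 = $35,170.
Verified full-time employment (−40%): $35,170 × 0.6 = $21,102.
Offense committed while on probation or parole (+75%): $21,102 × 1.75 = $36,928.50.
Two or more prior felony convictions (+20%): $36,928.50 × 1.2 = $44,314.20.
Strong family ties in the jurisdiction (−35%): $44,314.20 × 0.65 = $28,804.23.
$28,804.23 is within the $275,000 maximum.
Rounded to the nearest dollar: $28,804.

$28,804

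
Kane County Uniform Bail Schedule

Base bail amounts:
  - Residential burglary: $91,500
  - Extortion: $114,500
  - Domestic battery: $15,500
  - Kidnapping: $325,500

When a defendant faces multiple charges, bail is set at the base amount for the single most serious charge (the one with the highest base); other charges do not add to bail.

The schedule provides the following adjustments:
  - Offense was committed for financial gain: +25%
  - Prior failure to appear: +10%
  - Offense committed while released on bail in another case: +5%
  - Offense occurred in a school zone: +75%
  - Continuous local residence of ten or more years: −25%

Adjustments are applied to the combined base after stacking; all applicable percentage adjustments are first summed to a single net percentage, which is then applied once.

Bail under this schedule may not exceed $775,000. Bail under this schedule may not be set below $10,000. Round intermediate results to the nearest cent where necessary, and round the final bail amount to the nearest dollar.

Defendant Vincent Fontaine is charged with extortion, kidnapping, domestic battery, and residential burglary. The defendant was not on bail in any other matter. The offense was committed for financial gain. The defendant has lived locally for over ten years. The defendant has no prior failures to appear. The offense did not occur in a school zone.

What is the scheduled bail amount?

Base amounts from the schedule: extortion $114,500; kidnapping $325,500; domestic battery $15,500; residential burglary $91,500.
Stacking rule: use the highest base only. Highest is kidnapping at $325,500. Combined base = $325,500.
Net percentage adjustment: +25% −25% = +0%. $325,500 × 1 = $325,500.
$325,500 is within the $775,000 maximum.
$325,500 is at or above the $10,000 minimum.

$325,500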